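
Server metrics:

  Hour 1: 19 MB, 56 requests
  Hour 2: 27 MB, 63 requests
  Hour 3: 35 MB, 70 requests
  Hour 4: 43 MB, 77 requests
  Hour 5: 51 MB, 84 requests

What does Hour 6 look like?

MB: +8 each step; 19, 27, 35, 43, 51 → 59.
Requests goes 56, 63, 70, 77, 84 → 91 (+7 each step).
Putting it together: 59 MB, 91 requests.

59 MB, 91 requests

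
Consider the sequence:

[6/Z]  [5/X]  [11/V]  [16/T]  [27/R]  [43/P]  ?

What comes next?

First slot — each term is the sum of the two before it: 6, 5, 11, 16, 27, 43 → 70.
Letter goes Z, X, V, T, R, P → N (letters move back 2 places in the alphabet).
Putting it together: [70/N].

[70/N]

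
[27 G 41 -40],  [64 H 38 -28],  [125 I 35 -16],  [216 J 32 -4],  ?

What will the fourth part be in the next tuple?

Fourth part: +12 each step; -40, -28, -16, -4 → 8.

8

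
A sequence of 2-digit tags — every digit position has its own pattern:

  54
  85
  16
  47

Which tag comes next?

First digit goes 5, 8, 1, 4 → 7 (+3 each step, mod 10).
Second digit goes 4, 5, 6, 7 → 8 (+1 each step, mod 10).
Combining the parts gives 78.

78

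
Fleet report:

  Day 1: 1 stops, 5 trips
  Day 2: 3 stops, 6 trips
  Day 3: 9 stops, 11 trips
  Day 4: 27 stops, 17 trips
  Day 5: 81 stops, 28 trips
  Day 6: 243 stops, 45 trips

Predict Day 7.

729 stops, 73 trips

Stops: 1, 3, 9, 27, 81, 243 → 729 (×3 each step).
Trips: each term is the sum of the two before it; 5, 6, 11, 17, 28, 45 → 73.
So the next record is 729 stops, 73 trips.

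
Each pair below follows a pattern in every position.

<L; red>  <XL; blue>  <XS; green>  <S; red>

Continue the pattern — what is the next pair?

Size: L, XL, XS, S → M (runs through clothing sizes XS→XL).
Colour — repeats red → blue → green: red, blue, green, red → blue.
Combining the parts gives <M; blue>.

<M; blue>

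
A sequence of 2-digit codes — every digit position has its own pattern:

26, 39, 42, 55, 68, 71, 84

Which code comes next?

97

First digit: 2, 3, 4, 5, 6, 7, 8 → 9 (+1 each step, mod 10).
Second digit: 6, 9, 2, 5, 8, 1, 4 → 7 (+3 each step, mod 10).
So the next code is 97.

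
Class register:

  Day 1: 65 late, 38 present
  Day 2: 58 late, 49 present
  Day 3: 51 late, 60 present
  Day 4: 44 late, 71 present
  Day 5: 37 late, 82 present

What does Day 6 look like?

Late: −7 each step, so 65, 58, 51, 44, 37 → 30.
Present — +11 each step: 38, 49, 60, 71, 82 → 93.
Putting it together: 30 late, 93 present.

30 late, 93 present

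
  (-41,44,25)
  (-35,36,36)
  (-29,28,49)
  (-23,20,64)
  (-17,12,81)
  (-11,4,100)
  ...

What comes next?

(-5,-4,121)

First slot goes -41, -35, -29, -23, -17, -11 → -5 (+6 each step).
Second slot — −8 each step: 44, 36, 28, 20, 12, 4 → -4.
Third slot: perfect squares: 5², 6², 7², …; 25, 36, 49, 64, 81, 100 → 121.
So the next term is (-5,-4,121).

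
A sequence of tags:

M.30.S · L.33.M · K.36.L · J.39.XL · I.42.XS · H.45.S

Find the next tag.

Letter — letters move back 1 place in the alphabet: M, L, K, J, I, H → G.
Second component: +3 each step; 30, 33, 36, 39, 42, 45 → 48.
Size — repeats S → M → L → XL → XS: S, M, L, XL, XS, S → M.
Putting it together: G.48.M.

G.48.M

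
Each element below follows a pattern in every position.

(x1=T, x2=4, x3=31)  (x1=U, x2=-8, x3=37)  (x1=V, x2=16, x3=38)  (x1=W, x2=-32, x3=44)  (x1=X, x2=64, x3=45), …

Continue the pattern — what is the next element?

X1 goes T, U, V, W, X → Y (letters move forward 1 place in the alphabet).
X2: ×(-2) each step; 4, -8, 16, -32, 64 → -128.
X3 — alternating steps +6, +1, +6, +1, …: 31, 37, 38, 44, 45 → 51.
So the next element is (x1=Y, x2=-128, x3=51).

(x1=Y, x2=-128, x3=51)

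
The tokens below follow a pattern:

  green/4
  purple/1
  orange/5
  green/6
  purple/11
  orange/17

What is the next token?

Colour: repeats green → purple → orange; green, purple, orange, green, purple, orange → green.
Second component — each term is the sum of the two before it: 4, 1, 5, 6, 11, 17 → 28.
So the next token is green/28.

green/28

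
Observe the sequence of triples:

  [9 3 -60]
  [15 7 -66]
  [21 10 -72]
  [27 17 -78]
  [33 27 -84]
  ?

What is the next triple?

[39 44 -90]

First slot: +6 each step, so 9, 15, 21, 27, 33 → 39.
Second slot: 3, 7, 10, 17, 27 → 44 (each term is the sum of the two before it).
Third slot — −6 each step: -60, -66, -72, -78, -84 → -90.
Putting it together: [39 44 -90].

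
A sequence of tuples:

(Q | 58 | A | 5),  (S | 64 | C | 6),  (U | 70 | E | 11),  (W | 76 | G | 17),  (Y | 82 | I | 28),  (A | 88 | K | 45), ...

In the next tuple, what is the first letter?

First letter — letters move forward 2 places in the alphabet, wrapping Z→A: Q, S, U, W, Y, A → C.

C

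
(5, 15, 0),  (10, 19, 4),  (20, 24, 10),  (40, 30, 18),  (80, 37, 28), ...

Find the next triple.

(160, 45, 40)

First coordinate: 5, 10, 20, 40, 80 → 160 (×2 each step).
Second coordinate — differences are 4, 5, 6, … (increasing by 1 each time): 15, 19, 24, 30, 37 → 45.
For the third coordinate, differences are 4, 6, 8, … (increasing by 2 each time): 0, 4, 10, 18, 28 → 40.
Putting it together: (160, 45, 40).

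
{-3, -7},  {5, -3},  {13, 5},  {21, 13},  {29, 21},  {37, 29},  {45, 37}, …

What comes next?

First coordinate goes -3, 5, 13, 21, 29, 37, 45 → 53 (+8 each step).
Second coordinate: always the previous value of the first coordinate, so -7, -3, 5, 13, 21, 29, 37 → 45.
Putting it together: {53, 45}.

{53, 45}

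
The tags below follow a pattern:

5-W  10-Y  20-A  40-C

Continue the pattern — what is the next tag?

First component goes 5, 10, 20, 40 → 80 (×2 each step).
Letter — letters move forward 2 places in the alphabet, wrapping Z→A: W, Y, A, C → E.
So the next tag is 80-E.

80-E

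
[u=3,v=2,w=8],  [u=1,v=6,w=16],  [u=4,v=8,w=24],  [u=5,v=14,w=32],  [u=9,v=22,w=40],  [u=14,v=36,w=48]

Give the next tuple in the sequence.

[u=23,v=58,w=56]

U — each term is the sum of the two before it: 3, 1, 4, 5, 9, 14 → 23.
V: 2, 6, 8, 14, 22, 36 → 58 (each term is the sum of the two before it).
For the w, +8 each step: 8, 16, 24, 32, 40, 48 → 56.
So the next tuple is [u=23,v=58,w=56].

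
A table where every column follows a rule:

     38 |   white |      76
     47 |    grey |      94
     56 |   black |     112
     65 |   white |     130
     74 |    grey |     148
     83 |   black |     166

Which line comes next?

92  white  184

First component: 38, 47, 56, 65, 74, 83 → 92 (+9 each step).
Shade: repeats white → grey → black; white, grey, black, white, grey, black → white.
Third component goes 76, 94, 112, 130, 148, 166 → 184 (always 2 × the first component).
Combining the parts gives 92  white  184.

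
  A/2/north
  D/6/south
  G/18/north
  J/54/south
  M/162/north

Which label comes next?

P/486/south

For the letter, letters move forward 3 places in the alphabet: A, D, G, J, M → P.
For the second component, ×3 each step: 2, 6, 18, 54, 162 → 486.
For the direction, alternates north ↔ south: north, south, north, south, north → south.
So the next label is P/486/south.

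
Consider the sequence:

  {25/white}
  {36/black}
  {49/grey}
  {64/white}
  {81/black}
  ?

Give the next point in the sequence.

{100/grey}

First value goes 25, 36, 49, 64, 81 → 100 (perfect squares: 5², 6², 7², …).
Shade: repeats white → black → grey; white, black, grey, white, black → grey.
Combining the parts gives {100/grey}.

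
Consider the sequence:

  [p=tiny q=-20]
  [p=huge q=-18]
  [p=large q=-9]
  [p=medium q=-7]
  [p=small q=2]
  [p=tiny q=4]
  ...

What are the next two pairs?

P: repeats tiny → huge → large → medium → small, so tiny, huge, large, medium, small, tiny → huge → large.
Q — alternating steps +2, +9, +2, +9, …: -20, -18, -9, -7, 2, 4 → 13 → 15.
So the next two pairs are [p=huge q=13] and [p=large q=15].

[p=huge q=13], [p=large q=15]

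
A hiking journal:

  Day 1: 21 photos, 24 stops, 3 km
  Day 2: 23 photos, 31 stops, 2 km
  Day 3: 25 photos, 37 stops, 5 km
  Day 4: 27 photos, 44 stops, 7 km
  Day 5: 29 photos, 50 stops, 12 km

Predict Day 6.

31 photos, 57 stops, 19 km

Photos goes 21, 23, 25, 27, 29 → 31 (+2 each step).
Stops: alternating steps +7, +6, +7, +6, …, so 24, 31, 37, 44, 50 → 57.
Km — each term is the sum of the two before it: 3, 2, 5, 7, 12 → 19.
So the next line is 31 photos, 57 stops, 19 km.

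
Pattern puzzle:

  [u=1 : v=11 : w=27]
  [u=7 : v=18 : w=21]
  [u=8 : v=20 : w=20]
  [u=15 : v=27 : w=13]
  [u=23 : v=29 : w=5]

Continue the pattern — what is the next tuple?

[u=38 : v=36 : w=-10]

For the u, each term is the sum of the two before it: 1, 7, 8, 15, 23 → 38.
V: alternating steps +7, +2, +7, +2, …; 11, 18, 20, 27, 29 → 36.
W: 27, 21, 20, 13, 5 → -10 (together with the u always sums to 28).
Combining the parts gives [u=38 : v=36 : w=-10].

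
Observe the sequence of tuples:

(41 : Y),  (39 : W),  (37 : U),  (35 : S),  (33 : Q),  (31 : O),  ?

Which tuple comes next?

(29 : M)

First entry: −2 each step, so 41, 39, 37, 35, 33, 31 → 29.
Letter — letters move back 2 places in the alphabet: Y, W, U, S, Q, O → M.
Combining the parts gives (29 : M).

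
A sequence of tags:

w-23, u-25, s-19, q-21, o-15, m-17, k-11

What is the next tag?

Letter — letters move back 2 places in the alphabet: w, u, s, q, o, m, k → i.
Second component: 23, 25, 19, 21, 15, 17, 11 → 13 (alternating steps +2, −6, +2, −6, …).
Putting it together: i-13.

i-13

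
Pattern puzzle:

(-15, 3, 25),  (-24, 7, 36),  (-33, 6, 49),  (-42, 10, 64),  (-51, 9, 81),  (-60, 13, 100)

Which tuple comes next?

First value goes -15, -24, -33, -42, -51, -60 → -69 (−9 each step).
Second value — alternating steps +4, −1, +4, −1, …: 3, 7, 6, 10, 9, 13 → 12.
Third value: 25, 36, 49, 64, 81, 100 → 121 (perfect squares: 5², 6², 7², …).
Putting it together: (-69, 12, 121).

(-69, 12, 121)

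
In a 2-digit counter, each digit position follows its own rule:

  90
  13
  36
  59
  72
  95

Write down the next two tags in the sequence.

18 then 31

First digit goes 9, 1, 3, 5, 7, 9 → 1 → 3 (+2 each step, mod 10).
For the second digit, +3 each step, mod 10: 0, 3, 6, 9, 2, 5 → 8 → 1.
Putting the parts together: 18 and then 31.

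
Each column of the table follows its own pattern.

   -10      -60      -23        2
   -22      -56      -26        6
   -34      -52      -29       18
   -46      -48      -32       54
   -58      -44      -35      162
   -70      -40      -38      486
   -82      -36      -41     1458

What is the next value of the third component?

First component: -10, -22, -34, -46, -58, -70, -82 → -94 (−12 each step).
Second component: +4 each step, so -60, -56, -52, -48, -44, -40, -36 → -32.
Third component: −3 each step, so -23, -26, -29, -32, -35, -38, -41 → -44.
Fourth component — ×3 each step: 2, 6, 18, 54, 162, 486, 1458 → 4374.

-44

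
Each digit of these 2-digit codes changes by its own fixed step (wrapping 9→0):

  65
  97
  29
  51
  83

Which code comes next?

First digit goes 6, 9, 2, 5, 8 → 1 (+3 each step, mod 10).
For the second digit, +2 each step, mod 10: 5, 7, 9, 1, 3 → 5.
Putting it together: 15.

15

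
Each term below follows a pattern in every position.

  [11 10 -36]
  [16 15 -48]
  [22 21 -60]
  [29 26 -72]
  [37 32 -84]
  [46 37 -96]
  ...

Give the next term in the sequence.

First slot — differences are 5, 6, 7, … (increasing by 1 each time): 11, 16, 22, 29, 37, 46 → 56.
Second slot goes 10, 15, 21, 26, 32, 37 → 43 (alternating steps +5, +6, +5, +6, …).
Third slot: −12 each step; -36, -48, -60, -72, -84, -96 → -108.
Putting it together: [56 43 -108].

[56 43 -108]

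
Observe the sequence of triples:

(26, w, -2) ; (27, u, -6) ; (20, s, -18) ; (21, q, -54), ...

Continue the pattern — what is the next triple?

(14, o, -162)

First component goes 26, 27, 20, 21 → 14 (alternating steps +1, −7, +1, −7, …).
Letter: letters move back 2 places in the alphabet, so w, u, s, q → o.
Third component: ×3 each step, so -2, -6, -18, -54 → -162.
So the next triple is (14, o, -162).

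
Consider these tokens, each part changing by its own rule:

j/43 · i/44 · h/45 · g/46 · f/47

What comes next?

e/48

Letter: letters move back 1 place in the alphabet, so j, i, h, g, f → e.
Second component: 43, 44, 45, 46, 47 → 48 (+1 each step).
So the next token is e/48.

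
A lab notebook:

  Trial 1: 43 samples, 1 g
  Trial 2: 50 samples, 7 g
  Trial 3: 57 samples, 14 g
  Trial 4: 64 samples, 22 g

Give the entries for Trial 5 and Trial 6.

71 samples, 31 g; 78 samples, 41 g

Samples goes 43, 50, 57, 64 → 71 → 78 (+7 each step).
For the g, differences are 6, 7, 8, … (increasing by 1 each time): 1, 7, 14, 22 → 31 → 41.
Putting the parts together: 71 samples, 31 g and then 78 samples, 41 g.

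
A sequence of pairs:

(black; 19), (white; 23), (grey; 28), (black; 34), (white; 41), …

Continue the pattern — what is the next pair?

(grey; 49)

Shade — repeats black → white → grey: black, white, grey, black, white → grey.
For the second entry, differences are 4, 5, 6, … (increasing by 1 each time): 19, 23, 28, 34, 41 → 49.
So the next pair is (grey; 49).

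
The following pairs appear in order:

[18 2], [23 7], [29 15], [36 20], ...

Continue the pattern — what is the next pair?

[44 28]

First value: 18, 23, 29, 36 → 44 (differences are 5, 6, 7, … (increasing by 1 each time)).
Second value: alternating steps +5, +8, +5, +8, …; 2, 7, 15, 20 → 28.
So the next pair is [44 28].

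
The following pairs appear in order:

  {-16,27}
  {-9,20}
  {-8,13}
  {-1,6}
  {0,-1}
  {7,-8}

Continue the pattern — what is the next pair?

First part: alternating steps +7, +1, +7, +1, …, so -16, -9, -8, -1, 0, 7 → 8.
Second part: −7 each step, so 27, 20, 13, 6, -1, -8 → -15.
Combining the parts gives {8,-15}.

{8,-15}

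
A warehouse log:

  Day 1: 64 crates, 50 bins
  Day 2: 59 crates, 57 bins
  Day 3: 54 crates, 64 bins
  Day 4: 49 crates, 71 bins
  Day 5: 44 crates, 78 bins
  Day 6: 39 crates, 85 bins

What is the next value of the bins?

Crates — −5 each step: 64, 59, 54, 49, 44, 39 → 34.
Bins goes 50, 57, 64, 71, 78, 85 → 92 (+7 each step).

92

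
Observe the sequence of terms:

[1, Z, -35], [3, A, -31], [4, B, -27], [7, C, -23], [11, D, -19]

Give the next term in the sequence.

[18, E, -15]

First component: each term is the sum of the two before it; 1, 3, 4, 7, 11 → 18.
Letter: letters move forward 1 place in the alphabet, wrapping Z→A; Z, A, B, C, D → E.
Third component — +4 each step: -35, -31, -27, -23, -19 → -15.
So the next term is [18, E, -15].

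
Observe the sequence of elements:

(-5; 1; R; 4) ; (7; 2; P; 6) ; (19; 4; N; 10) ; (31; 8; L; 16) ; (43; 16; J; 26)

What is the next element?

(55; 32; H; 42)

First component: +12 each step, so -5, 7, 19, 31, 43 → 55.
Second component — ×2 each step: 1, 2, 4, 8, 16 → 32.
Letter — letters move back 2 places in the alphabet: R, P, N, L, J → H.
Fourth component: 4, 6, 10, 16, 26 → 42 (each term is the sum of the two before it).
Putting it together: (55; 32; H; 42).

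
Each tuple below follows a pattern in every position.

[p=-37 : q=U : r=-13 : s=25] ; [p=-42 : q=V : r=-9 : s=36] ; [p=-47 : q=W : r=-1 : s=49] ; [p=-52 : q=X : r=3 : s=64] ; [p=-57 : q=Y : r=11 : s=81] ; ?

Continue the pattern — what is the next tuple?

[p=-62 : q=Z : r=15 : s=100]

For the p, −5 each step: -37, -42, -47, -52, -57 → -62.
For the q, letters move forward 1 place in the alphabet: U, V, W, X, Y → Z.
For the r, alternating steps +4, +8, +4, +8, …: -13, -9, -1, 3, 11 → 15.
S — perfect squares: 5², 6², 7², …: 25, 36, 49, 64, 81 → 100.
Combining the parts gives [p=-62 : q=Z : r=15 : s=100].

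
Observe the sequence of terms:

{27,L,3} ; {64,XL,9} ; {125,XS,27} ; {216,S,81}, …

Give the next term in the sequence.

{343,M,243}

First part: perfect cubes: 3³, 4³, 5³, …; 27, 64, 125, 216 → 343.
Size: runs through clothing sizes XS→XL, so L, XL, XS, S → M.
Third part goes 3, 9, 27, 81 → 243 (×3 each step).
So the next term is {343,M,243}.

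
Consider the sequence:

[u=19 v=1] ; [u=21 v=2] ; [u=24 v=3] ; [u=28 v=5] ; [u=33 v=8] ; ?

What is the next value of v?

13

V: each term is the sum of the two before it; 1, 2, 3, 5, 8 → 13.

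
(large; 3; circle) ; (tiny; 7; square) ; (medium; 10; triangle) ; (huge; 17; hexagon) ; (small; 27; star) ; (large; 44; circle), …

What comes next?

(tiny; 71; square)

Size — repeats large → tiny → medium → huge → small: large, tiny, medium, huge, small, large → tiny.
Second value: each term is the sum of the two before it; 3, 7, 10, 17, 27, 44 → 71.
Shape — repeats circle → square → triangle → hexagon → star: circle, square, triangle, hexagon, star, circle → square.
Combining the parts gives (tiny; 71; square).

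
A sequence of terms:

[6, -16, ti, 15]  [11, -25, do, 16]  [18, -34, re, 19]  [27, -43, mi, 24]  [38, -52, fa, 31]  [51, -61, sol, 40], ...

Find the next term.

[66, -70, la, 51]

First entry: differences are 5, 7, 9, … (increasing by 2 each time), so 6, 11, 18, 27, 38, 51 → 66.
For the second entry, −9 each step: -16, -25, -34, -43, -52, -61 → -70.
For the note, runs through the solfège scale do→ti: ti, do, re, mi, fa, sol → la.
Fourth entry — differences are 1, 3, 5, … (increasing by 2 each time): 15, 16, 19, 24, 31, 40 → 51.
Putting it together: [66, -70, la, 51].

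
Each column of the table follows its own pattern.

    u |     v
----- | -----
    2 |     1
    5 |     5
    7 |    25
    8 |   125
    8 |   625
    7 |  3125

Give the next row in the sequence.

5  15625

Column u — differences are 3, 2, 1, … (decreasing by 1 each time): 2, 5, 7, 8, 8, 7 → 5.
Column v: ×5 each step, so 1, 5, 25, 125, 625, 3125 → 15625.
Combining the parts gives 5  15625.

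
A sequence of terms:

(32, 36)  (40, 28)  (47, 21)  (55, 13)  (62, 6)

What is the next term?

(70, -2)

First entry: alternating steps +8, +7, +8, +7, …, so 32, 40, 47, 55, 62 → 70.
For the second entry, together with the first entry always sums to 68: 36, 28, 21, 13, 6 → -2.
Combining the parts gives (70, -2).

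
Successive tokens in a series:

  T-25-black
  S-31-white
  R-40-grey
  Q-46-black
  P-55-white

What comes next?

Letter: letters move back 1 place in the alphabet; T, S, R, Q, P → O.
Second component — alternating steps +6, +9, +6, +9, …: 25, 31, 40, 46, 55 → 61.
Shade goes black, white, grey, black, white → grey (repeats black → white → grey).
Combining the parts gives O-61-grey.

O-61-grey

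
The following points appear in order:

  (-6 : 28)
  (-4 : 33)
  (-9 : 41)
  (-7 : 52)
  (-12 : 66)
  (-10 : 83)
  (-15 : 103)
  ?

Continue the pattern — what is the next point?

(-13 : 126)

First component: alternating steps +2, −5, +2, −5, …, so -6, -4, -9, -7, -12, -10, -15 → -13.
Second component: differences are 5, 8, 11, … (increasing by 3 each time); 28, 33, 41, 52, 66, 83, 103 → 126.
Putting it together: (-13 : 126).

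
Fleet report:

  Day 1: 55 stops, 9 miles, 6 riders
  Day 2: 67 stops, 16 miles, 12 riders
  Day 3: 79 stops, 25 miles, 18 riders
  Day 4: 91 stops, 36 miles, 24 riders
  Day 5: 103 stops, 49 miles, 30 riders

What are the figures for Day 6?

Stops — +12 each step: 55, 67, 79, 91, 103 → 115.
Miles — perfect squares: 3², 4², 5², …: 9, 16, 25, 36, 49 → 64.
Riders: +6 each step; 6, 12, 18, 24, 30 → 36.
Combining the parts gives 115 stops, 64 miles, 36 riders.

115 stops, 64 miles, 36 riders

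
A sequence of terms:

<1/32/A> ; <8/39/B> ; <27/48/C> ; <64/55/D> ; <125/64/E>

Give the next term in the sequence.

For the first coordinate, perfect cubes: 1³, 2³, 3³, …: 1, 8, 27, 64, 125 → 216.
Second coordinate: 32, 39, 48, 55, 64 → 71 (alternating steps +7, +9, +7, +9, …).
Letter: A, B, C, D, E → F (letters move forward 1 place in the alphabet).
Combining the parts gives <216/71/F>.

<216/71/F>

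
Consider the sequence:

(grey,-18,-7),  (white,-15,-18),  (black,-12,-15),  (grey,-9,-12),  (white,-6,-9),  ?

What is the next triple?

Shade: grey, white, black, grey, white → black (repeats grey → white → black).
Second slot: -18, -15, -12, -9, -6 → -3 (+3 each step).
Third slot goes -7, -18, -15, -12, -9 → -6 (always the previous value of the second slot).
So the next triple is (black,-3,-6).

(black,-3,-6)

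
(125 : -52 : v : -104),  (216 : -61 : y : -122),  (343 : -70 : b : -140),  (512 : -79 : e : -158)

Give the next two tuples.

(729 : -88 : h : -176), (1000 : -97 : k : -194)

For the first coordinate, perfect cubes: 5³, 6³, 7³, …: 125, 216, 343, 512 → 729 → 1000.
Second coordinate: -52, -61, -70, -79 → -88 → -97 (−9 each step).
Letter: letters move forward 3 places in the alphabet, wrapping Z→A, so v, y, b, e → h → k.
Fourth coordinate — always 2 × the second coordinate: -104, -122, -140, -158 → -176 → -194.
Putting the parts together: (729 : -88 : h : -176) and then (1000 : -97 : k : -194).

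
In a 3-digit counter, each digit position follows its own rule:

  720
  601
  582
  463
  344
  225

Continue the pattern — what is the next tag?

First digit — −1 each step, mod 10: 7, 6, 5, 4, 3, 2 → 1.
Second digit — −2 each step, mod 10: 2, 0, 8, 6, 4, 2 → 0.
Third digit: +1 each step, mod 10; 0, 1, 2, 3, 4, 5 → 6.
Putting it together: 106.

106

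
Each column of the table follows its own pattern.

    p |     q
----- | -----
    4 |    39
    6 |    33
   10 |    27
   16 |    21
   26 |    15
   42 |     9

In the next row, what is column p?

68

Column p: each term is the sum of the two before it; 4, 6, 10, 16, 26, 42 → 68.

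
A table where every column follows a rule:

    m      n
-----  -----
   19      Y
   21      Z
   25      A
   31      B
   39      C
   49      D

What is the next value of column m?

61

Column m: differences are 2, 4, 6, … (increasing by 2 each time); 19, 21, 25, 31, 39, 49 → 61.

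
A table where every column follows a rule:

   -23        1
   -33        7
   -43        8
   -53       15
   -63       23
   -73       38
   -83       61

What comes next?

-93  99

First component goes -23, -33, -43, -53, -63, -73, -83 → -93 (−10 each step).
For the second component, each term is the sum of the two before it: 1, 7, 8, 15, 23, 38, 61 → 99.
Combining the parts gives -93  99.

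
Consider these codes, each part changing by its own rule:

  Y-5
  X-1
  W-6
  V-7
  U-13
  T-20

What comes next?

S-33

Letter goes Y, X, W, V, U, T → S (letters move back 1 place in the alphabet).
For the second component, each term is the sum of the two before it: 5, 1, 6, 7, 13, 20 → 33.
Combining the parts gives S-33.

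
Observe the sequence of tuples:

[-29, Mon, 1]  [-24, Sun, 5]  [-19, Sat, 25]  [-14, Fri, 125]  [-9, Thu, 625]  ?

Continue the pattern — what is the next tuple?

[-4, Wed, 3125]

For the first part, +5 each step: -29, -24, -19, -14, -9 → -4.
Day goes Mon, Sun, Sat, Fri, Thu → Wed (runs backward through the weekdays Mon→Sun).
For the third part, ×5 each step: 1, 5, 25, 125, 625 → 3125.
Putting it together: [-4, Wed, 3125].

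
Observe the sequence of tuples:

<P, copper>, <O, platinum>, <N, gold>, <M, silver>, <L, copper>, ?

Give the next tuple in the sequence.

<K, platinum>

Letter: letters move back 1 place in the alphabet, so P, O, N, M, L → K.
Metal — repeats copper → platinum → gold → silver: copper, platinum, gold, silver, copper → platinum.
So the next tuple is <K, platinum>.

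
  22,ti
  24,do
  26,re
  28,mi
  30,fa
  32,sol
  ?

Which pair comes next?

First part: 22, 24, 26, 28, 30, 32 → 34 (+2 each step).
Note goes ti, do, re, mi, fa, sol → la (runs through the solfège scale do→ti).
So the next pair is 34,la.

34,la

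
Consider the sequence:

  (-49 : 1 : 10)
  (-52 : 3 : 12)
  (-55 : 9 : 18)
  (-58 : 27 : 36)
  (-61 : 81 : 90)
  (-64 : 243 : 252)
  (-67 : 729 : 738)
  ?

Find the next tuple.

(-70 : 2187 : 2196)

For the first part, −3 each step: -49, -52, -55, -58, -61, -64, -67 → -70.
Second part — ×3 each step: 1, 3, 9, 27, 81, 243, 729 → 2187.
Third part: always 9 more than the second part; 10, 12, 18, 36, 90, 252, 738 → 2196.
Putting it together: (-70 : 2187 : 2196).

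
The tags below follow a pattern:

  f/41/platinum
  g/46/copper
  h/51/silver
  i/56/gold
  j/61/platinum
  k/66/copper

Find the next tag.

l/71/silver

Letter — letters move forward 1 place in the alphabet: f, g, h, i, j, k → l.
Second component: +5 each step, so 41, 46, 51, 56, 61, 66 → 71.
Metal goes platinum, copper, silver, gold, platinum, copper → silver (repeats platinum → copper → silver → gold).
So the next tag is l/71/silver.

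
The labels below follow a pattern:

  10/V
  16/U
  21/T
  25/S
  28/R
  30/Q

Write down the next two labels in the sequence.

First component: differences are 6, 5, 4, … (decreasing by 1 each time); 10, 16, 21, 25, 28, 30 → 31 → 31.
Letter: V, U, T, S, R, Q → P → O (letters move back 1 place in the alphabet).
So the next two labels are 31/P and 31/O.

31/P then 31/O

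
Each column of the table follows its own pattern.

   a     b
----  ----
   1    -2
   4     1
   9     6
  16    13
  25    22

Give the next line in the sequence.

Column a — perfect squares: 1², 2², 3², …: 1, 4, 9, 16, 25 → 36.
Column b — always 3 less than the column a: -2, 1, 6, 13, 22 → 33.
So the next line is 36  33.

36  33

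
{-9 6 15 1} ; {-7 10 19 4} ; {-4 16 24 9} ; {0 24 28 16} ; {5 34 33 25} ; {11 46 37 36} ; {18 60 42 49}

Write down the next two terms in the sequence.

{26 76 46 64}, {35 94 51 81}

First part — differences are 2, 3, 4, … (increasing by 1 each time): -9, -7, -4, 0, 5, 11, 18 → 26 → 35.
For the second part, differences are 4, 6, 8, … (increasing by 2 each time): 6, 10, 16, 24, 34, 46, 60 → 76 → 94.
Third part — alternating steps +4, +5, +4, +5, …: 15, 19, 24, 28, 33, 37, 42 → 46 → 51.
For the fourth part, perfect squares: 1², 2², 3², …: 1, 4, 9, 16, 25, 36, 49 → 64 → 81.
So the next two terms are {26 76 46 64} and {35 94 51 81}.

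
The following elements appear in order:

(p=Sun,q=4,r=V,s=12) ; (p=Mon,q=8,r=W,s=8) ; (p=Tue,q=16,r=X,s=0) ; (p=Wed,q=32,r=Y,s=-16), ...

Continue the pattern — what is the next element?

P: Sun, Mon, Tue, Wed → Thu (runs through the weekdays Mon→Sun).
Q: 4, 8, 16, 32 → 64 (×2 each step).
R: V, W, X, Y → Z (letters move forward 1 place in the alphabet).
S: together with the q always sums to 16, so 12, 8, 0, -16 → -48.
Putting it together: (p=Thu,q=64,r=Z,s=-48).

(p=Thu,q=64,r=Z,s=-48)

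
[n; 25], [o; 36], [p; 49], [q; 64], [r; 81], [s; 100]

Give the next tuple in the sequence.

Letter: letters move forward 1 place in the alphabet, so n, o, p, q, r, s → t.
Second coordinate goes 25, 36, 49, 64, 81, 100 → 121 (perfect squares: 5², 6², 7², …).
Combining the parts gives [t; 121].

[t; 121]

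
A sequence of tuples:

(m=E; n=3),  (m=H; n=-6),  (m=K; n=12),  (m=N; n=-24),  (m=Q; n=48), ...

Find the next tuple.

M: letters move forward 3 places in the alphabet; E, H, K, N, Q → T.
N: 3, -6, 12, -24, 48 → -96 (×(-2) each step).
So the next tuple is (m=T; n=-96).

(m=T; n=-96)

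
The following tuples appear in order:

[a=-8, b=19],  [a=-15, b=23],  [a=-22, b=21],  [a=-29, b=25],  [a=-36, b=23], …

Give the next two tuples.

For the a, −7 each step: -8, -15, -22, -29, -36 → -43 → -50.
B: alternating steps +4, −2, +4, −2, …; 19, 23, 21, 25, 23 → 27 → 25.
Putting the parts together: [a=-43, b=27] and then [a=-50, b=25].

[a=-43, b=27], [a=-50, b=25]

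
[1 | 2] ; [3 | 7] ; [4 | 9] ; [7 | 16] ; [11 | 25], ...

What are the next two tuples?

[18 | 41], [29 | 66]

First value: each term is the sum of the two before it; 1, 3, 4, 7, 11 → 18 → 29.
Second value: each term is the sum of the two before it; 2, 7, 9, 16, 25 → 41 → 66.
So the next two tuples are [18 | 41] and [29 | 66].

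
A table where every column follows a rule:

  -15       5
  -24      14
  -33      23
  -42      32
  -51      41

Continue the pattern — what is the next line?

First component: −9 each step, so -15, -24, -33, -42, -51 → -60.
Second component — together with the first component always sums to -10: 5, 14, 23, 32, 41 → 50.
Putting it together: -60  50.

-60  50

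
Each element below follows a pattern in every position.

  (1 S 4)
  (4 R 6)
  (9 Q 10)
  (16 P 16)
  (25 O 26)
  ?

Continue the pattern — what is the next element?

(36 N 42)

First value: perfect squares: 1², 2², 3², …; 1, 4, 9, 16, 25 → 36.
Letter: letters move back 1 place in the alphabet, so S, R, Q, P, O → N.
Third value: each term is the sum of the two before it, so 4, 6, 10, 16, 26 → 42.
Combining the parts gives (36 N 42).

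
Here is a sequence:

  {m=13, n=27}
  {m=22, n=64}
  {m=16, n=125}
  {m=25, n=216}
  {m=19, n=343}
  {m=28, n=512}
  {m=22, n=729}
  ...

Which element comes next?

{m=31, n=1000}

M: 13, 22, 16, 25, 19, 28, 22 → 31 (alternating steps +9, −6, +9, −6, …).
N goes 27, 64, 125, 216, 343, 512, 729 → 1000 (perfect cubes: 3³, 4³, 5³, …).
Combining the parts gives {m=31, n=1000}.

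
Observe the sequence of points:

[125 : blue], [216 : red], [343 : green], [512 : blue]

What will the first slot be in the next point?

729

For the first slot, perfect cubes: 5³, 6³, 7³, …: 125, 216, 343, 512 → 729.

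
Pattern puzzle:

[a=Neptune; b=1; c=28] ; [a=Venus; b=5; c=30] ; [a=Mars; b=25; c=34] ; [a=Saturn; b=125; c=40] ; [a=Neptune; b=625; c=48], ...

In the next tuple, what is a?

Venus

A — repeats Neptune → Venus → Mars → Saturn: Neptune, Venus, Mars, Saturn, Neptune → Venus.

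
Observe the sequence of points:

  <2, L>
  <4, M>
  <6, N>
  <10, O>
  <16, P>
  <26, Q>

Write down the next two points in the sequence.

For the first coordinate, each term is the sum of the two before it: 2, 4, 6, 10, 16, 26 → 42 → 68.
Letter: letters move forward 1 place in the alphabet; L, M, N, O, P, Q → R → S.
Putting the parts together: <42, R> and then <68, S>.

<42, R>, <68, S>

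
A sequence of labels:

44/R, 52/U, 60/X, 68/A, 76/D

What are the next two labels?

84/G then 92/J

First component: +8 each step; 44, 52, 60, 68, 76 → 84 → 92.
Letter goes R, U, X, A, D → G → J (letters move forward 3 places in the alphabet, wrapping Z→A).
Putting the parts together: 84/G and then 92/J.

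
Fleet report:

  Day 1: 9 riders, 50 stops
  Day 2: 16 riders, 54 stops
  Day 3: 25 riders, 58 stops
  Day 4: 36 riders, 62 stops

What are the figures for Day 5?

Riders: perfect squares: 3², 4², 5², …; 9, 16, 25, 36 → 49.
Stops — +4 each step: 50, 54, 58, 62 → 66.
So the next line is 49 riders, 66 stops.

49 riders, 66 stops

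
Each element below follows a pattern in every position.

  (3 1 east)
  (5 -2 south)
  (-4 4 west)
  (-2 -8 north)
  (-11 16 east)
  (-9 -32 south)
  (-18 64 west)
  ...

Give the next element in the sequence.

First part: alternating steps +2, −9, +2, −9, …; 3, 5, -4, -2, -11, -9, -18 → -16.
For the second part, ×(-2) each step: 1, -2, 4, -8, 16, -32, 64 → -128.
Direction: east, south, west, north, east, south, west → north (repeats east → south → west → north).
Combining the parts gives (-16 -128 north).

(-16 -128 north)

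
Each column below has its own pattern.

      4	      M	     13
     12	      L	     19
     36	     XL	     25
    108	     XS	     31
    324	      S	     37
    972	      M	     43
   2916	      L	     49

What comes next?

8748  XL  55

First component: 4, 12, 36, 108, 324, 972, 2916 → 8748 (×3 each step).
Size — repeats M → L → XL → XS → S: M, L, XL, XS, S, M, L → XL.
Third component goes 13, 19, 25, 31, 37, 43, 49 → 55 (+6 each step).
Combining the parts gives 8748  XL  55.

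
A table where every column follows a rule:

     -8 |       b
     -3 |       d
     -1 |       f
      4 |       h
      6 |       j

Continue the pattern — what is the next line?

First component: -8, -3, -1, 4, 6 → 11 (alternating steps +5, +2, +5, +2, …).
Letter: letters move forward 2 places in the alphabet; b, d, f, h, j → l.
Combining the parts gives 11  l.

11  l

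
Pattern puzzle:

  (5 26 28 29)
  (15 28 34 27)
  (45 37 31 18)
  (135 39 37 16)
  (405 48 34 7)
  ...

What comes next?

(1215 50 40 5)

First entry: ×3 each step; 5, 15, 45, 135, 405 → 1215.
Second entry — alternating steps +2, +9, +2, +9, …: 26, 28, 37, 39, 48 → 50.
Third entry — alternating steps +6, −3, +6, −3, …: 28, 34, 31, 37, 34 → 40.
Fourth entry: 29, 27, 18, 16, 7 → 5 (together with the second entry always sums to 55).
So the next element is (1215 50 40 5).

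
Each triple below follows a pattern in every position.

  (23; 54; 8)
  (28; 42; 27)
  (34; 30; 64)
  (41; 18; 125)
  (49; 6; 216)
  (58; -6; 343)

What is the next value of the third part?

512

First part goes 23, 28, 34, 41, 49, 58 → 68 (differences are 5, 6, 7, … (increasing by 1 each time)).
Second part goes 54, 42, 30, 18, 6, -6 → -18 (−12 each step).
Third part — perfect cubes: 2³, 3³, 4³, …: 8, 27, 64, 125, 216, 343 → 512.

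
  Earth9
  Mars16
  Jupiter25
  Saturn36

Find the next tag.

Planet: runs through the planets Mercury→Neptune, so Earth, Mars, Jupiter, Saturn → Uranus.
For the second component, perfect squares: 3², 4², 5², …: 9, 16, 25, 36 → 49.
Putting it together: Uranus49.

Uranus49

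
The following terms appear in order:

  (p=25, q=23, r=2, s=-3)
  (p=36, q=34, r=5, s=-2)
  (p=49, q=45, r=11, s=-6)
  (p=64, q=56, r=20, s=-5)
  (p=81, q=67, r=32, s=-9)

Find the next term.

P — perfect squares: 5², 6², 7², …: 25, 36, 49, 64, 81 → 100.
Q goes 23, 34, 45, 56, 67 → 78 (+11 each step).
R: 2, 5, 11, 20, 32 → 47 (differences are 3, 6, 9, … (increasing by 3 each time)).
S — alternating steps +1, −4, +1, −4, …: -3, -2, -6, -5, -9 → -8.
Combining the parts gives (p=100, q=78, r=47, s=-8).

(p=100, q=78, r=47, s=-8)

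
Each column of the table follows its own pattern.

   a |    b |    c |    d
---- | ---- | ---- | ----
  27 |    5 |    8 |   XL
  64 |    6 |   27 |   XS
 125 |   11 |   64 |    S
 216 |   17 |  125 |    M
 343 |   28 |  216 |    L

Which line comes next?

512  45  343  XL

Column a — perfect cubes: 3³, 4³, 5³, …: 27, 64, 125, 216, 343 → 512.
Column b goes 5, 6, 11, 17, 28 → 45 (each term is the sum of the two before it).
Column c: 8, 27, 64, 125, 216 → 343 (perfect cubes: 2³, 3³, 4³, …).
Column d goes XL, XS, S, M, L → XL (runs through clothing sizes XS→XL).
Putting it together: 512  45  343  XL.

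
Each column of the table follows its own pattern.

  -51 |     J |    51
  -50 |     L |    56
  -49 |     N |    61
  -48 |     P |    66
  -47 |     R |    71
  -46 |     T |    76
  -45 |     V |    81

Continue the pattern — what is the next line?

For the first component, +1 each step: -51, -50, -49, -48, -47, -46, -45 → -44.
For the letter, letters move forward 2 places in the alphabet: J, L, N, P, R, T, V → X.
Third component: +5 each step; 51, 56, 61, 66, 71, 76, 81 → 86.
Combining the parts gives -44  X  86.

-44  X  86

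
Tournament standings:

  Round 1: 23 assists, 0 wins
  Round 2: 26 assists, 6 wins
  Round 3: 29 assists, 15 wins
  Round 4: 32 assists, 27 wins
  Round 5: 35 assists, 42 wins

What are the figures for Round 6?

Assists: 23, 26, 29, 32, 35 → 38 (+3 each step).
Wins: 0, 6, 15, 27, 42 → 60 (differences are 6, 9, 12, … (increasing by 3 each time)).
Combining the parts gives 38 assists, 60 wins.

38 assists, 60 wins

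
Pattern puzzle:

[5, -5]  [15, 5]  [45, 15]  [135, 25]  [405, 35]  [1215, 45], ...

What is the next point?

[3645, 55]

First value — ×3 each step: 5, 15, 45, 135, 405, 1215 → 3645.
Second value: +10 each step; -5, 5, 15, 25, 35, 45 → 55.
So the next point is [3645, 55].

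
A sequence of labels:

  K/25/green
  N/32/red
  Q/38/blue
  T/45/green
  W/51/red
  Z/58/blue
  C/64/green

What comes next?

Letter — letters move forward 3 places in the alphabet, wrapping Z→A: K, N, Q, T, W, Z, C → F.
For the second component, alternating steps +7, +6, +7, +6, …: 25, 32, 38, 45, 51, 58, 64 → 71.
Colour: repeats green → red → blue; green, red, blue, green, red, blue, green → red.
Combining the parts gives F/71/red.

F/71/red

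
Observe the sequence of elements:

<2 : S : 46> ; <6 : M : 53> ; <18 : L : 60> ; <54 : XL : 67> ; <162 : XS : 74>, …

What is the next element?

<486 : S : 81>

First value — ×3 each step: 2, 6, 18, 54, 162 → 486.
Size — runs through clothing sizes XS→XL: S, M, L, XL, XS → S.
For the third value, +7 each step: 46, 53, 60, 67, 74 → 81.
So the next element is <486 : S : 81>.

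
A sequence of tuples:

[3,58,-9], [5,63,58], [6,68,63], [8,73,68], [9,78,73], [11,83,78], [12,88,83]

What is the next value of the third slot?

88

Second slot goes 58, 63, 68, 73, 78, 83, 88 → 93 (+5 each step).
Third slot: -9, 58, 63, 68, 73, 78, 83 → 88 (always the previous value of the second slot).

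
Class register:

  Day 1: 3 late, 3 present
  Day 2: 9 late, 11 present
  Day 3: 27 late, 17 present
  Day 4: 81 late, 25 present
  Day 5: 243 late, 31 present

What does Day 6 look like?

729 late, 39 present

Late: 3, 9, 27, 81, 243 → 729 (×3 each step).
Present — alternating steps +8, +6, +8, +6, …: 3, 11, 17, 25, 31 → 39.
Combining the parts gives 729 late, 39 present.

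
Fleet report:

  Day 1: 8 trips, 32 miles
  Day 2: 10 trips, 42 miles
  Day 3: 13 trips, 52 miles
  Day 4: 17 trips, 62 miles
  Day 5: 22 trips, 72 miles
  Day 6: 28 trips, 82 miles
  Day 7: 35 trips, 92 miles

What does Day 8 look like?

Trips — differences are 2, 3, 4, … (increasing by 1 each time): 8, 10, 13, 17, 22, 28, 35 → 43.
Miles goes 32, 42, 52, 62, 72, 82, 92 → 102 (+10 each step).
Combining the parts gives 43 trips, 102 miles.

43 trips, 102 miles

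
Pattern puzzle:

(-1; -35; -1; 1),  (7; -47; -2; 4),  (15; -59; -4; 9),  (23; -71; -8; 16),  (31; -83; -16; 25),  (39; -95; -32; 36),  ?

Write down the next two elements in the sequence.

First part: +8 each step; -1, 7, 15, 23, 31, 39 → 47 → 55.
Second part goes -35, -47, -59, -71, -83, -95 → -107 → -119 (−12 each step).
Third part: ×2 each step, so -1, -2, -4, -8, -16, -32 → -64 → -128.
Fourth part goes 1, 4, 9, 16, 25, 36 → 49 → 64 (perfect squares: 1², 2², 3², …).
So the next two elements are (47; -107; -64; 49) and (55; -119; -128; 64).

(47; -107; -64; 49), (55; -119; -128; 64)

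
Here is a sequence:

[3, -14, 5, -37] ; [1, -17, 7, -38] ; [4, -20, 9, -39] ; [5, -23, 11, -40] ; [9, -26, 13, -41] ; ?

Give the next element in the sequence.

First slot — each term is the sum of the two before it: 3, 1, 4, 5, 9 → 14.
Second slot — −3 each step: -14, -17, -20, -23, -26 → -29.
Third slot: 5, 7, 9, 11, 13 → 15 (+2 each step).
Fourth slot: −1 each step; -37, -38, -39, -40, -41 → -42.
Combining the parts gives [14, -29, 15, -42].

[14, -29, 15, -42]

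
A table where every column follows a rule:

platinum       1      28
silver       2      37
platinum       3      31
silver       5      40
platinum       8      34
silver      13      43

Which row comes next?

Metal goes platinum, silver, platinum, silver, platinum, silver → platinum (alternates platinum ↔ silver).
Second component goes 1, 2, 3, 5, 8, 13 → 21 (each term is the sum of the two before it).
Third component goes 28, 37, 31, 40, 34, 43 → 37 (alternating steps +9, −6, +9, −6, …).
Combining the parts gives platinum  21  37.

platinum  21  37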